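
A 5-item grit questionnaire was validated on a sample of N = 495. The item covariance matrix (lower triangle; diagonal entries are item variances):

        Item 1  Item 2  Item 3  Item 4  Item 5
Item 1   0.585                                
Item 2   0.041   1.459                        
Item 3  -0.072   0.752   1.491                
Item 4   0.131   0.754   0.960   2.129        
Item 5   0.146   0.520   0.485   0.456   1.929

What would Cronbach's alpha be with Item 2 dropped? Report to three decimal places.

Remaining items: Item 1, Item 3, Item 4, Item 5 (k = 4).
Σσᵢ² = 0.585 + 1.491 + 2.129 + 1.929 = 6.134
Var(T) = 6.134 + 2 × 2.106 = 10.346
α (item deleted) = (4/3)·(1 − 6.134/10.346) = 0.543

Cronbach's alpha = 0.543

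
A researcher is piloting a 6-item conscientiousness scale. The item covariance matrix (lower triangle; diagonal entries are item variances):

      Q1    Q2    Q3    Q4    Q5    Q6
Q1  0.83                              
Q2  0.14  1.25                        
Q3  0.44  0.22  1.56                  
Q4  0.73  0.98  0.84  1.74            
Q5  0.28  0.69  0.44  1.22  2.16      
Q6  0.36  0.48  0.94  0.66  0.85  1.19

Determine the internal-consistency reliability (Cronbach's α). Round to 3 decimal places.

α = 0.816

Σσ²ᵢ = 0.83 + 1.25 + 1.56 + 1.74 + 2.16 + 1.19 = 8.73
Sum of off-diagonal covariances = 9.27
Var(T) = 8.73 + 2 × 9.27 = 27.27
α = (k/(k−1))·(1 − Σσ²ᵢ/Var(T)) = (6/5)·(1 − 8.73/27.27) = 0.816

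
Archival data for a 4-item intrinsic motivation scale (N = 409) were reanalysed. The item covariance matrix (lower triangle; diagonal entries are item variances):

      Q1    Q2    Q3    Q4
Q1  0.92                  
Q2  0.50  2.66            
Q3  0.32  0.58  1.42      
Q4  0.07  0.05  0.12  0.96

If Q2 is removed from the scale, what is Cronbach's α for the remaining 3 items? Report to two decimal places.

α = 0.35

Remaining items: Q1, Q3, Q4 (k = 3).
ΣVar(i) = 0.92 + 1.42 + 0.96 = 3.30
σ²_T = 3.30 + 2 × 0.51 = 4.32
α (item deleted) = (3/2)·(1 − 3.30/4.32) = 0.35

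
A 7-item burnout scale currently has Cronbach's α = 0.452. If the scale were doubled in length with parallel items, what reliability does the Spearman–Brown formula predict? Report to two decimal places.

Length factor m = 2
α' = m·α / (1 + (m−1)·α)
   = 2 × 0.452 / (1 + (2 − 1) × 0.452)
   = 0.9040 / 1.4520 = 0.62

predicted reliability = 0.62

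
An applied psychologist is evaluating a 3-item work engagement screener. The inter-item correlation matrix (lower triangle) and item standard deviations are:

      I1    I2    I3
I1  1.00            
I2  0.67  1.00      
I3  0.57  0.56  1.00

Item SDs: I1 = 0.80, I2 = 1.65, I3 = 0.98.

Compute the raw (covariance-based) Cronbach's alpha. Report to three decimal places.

α = 0.763

Σσ²ᵢ = 0.80² + 1.65² + 0.98² = 4.3229
Covariances σ_ij = r_ij · s_i · s_j:
  σ(I1,I2) = 0.67 × 0.80 × 1.65 = 0.8844
  σ(I1,I3) = 0.57 × 0.80 × 0.98 = 0.4469
  σ(I2,I3) = 0.56 × 1.65 × 0.98 = 0.9055
σ²_T = Σσ²ᵢ + 2·Σσ_ij = 4.3229 + 2 × 2.2368 = 8.7965
α = (3/2)·(1 − 4.3229/8.7965) = 0.763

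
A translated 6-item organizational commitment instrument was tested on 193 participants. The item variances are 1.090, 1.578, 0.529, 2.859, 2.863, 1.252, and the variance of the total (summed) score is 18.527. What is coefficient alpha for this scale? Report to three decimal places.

Σσᵢ² = 1.090 + 1.578 + 0.529 + 2.859 + 2.863 + 1.252 = 10.171
α = (k/(k−1))·(1 − Σσᵢ²/σ²_T) = (6/5)·(1 − 10.171/18.527) = 0.541

α = 0.541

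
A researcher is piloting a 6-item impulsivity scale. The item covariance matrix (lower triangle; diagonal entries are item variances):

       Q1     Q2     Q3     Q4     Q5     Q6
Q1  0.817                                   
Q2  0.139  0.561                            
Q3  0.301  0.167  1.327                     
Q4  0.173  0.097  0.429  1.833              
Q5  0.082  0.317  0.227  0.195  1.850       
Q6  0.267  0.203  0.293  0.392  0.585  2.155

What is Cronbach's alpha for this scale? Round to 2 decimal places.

α = 0.57

ΣVar(i) = 0.817 + 0.561 + 1.327 + 1.833 + 1.850 + 2.155 = 8.543
Sum of the distinct covariances = 3.867
σ²_total = 8.543 + 2 × 3.867 = 16.277
α = (k/(k−1))·(1 − ΣVar(i)/σ²_total) = (6/5)·(1 − 8.543/16.277) = 0.57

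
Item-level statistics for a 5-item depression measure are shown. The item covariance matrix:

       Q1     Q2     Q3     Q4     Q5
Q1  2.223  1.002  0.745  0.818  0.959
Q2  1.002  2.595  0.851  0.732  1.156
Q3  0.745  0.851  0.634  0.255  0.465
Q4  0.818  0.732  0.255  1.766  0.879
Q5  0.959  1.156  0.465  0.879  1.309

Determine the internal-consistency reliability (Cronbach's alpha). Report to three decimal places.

Σσ²ᵢ = 2.223 + 2.595 + 0.634 + 1.766 + 1.309 = 8.527
Sum of off-diagonal covariances = 7.862
σ²_total = 8.527 + 2 × 7.862 = 24.251
α = (k/(k−1))·(1 − Σσ²ᵢ/σ²_total) = (5/4)·(1 − 8.527/24.251) = 0.810

α = 0.810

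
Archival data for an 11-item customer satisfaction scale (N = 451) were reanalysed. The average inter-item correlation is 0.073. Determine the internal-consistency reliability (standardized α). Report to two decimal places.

α = 0.46

Standardized α = k·r̄ / (1 + (k−1)·r̄) = 11 × 0.073 / (1 + 10 × 0.073)
  = 0.8030 / 1.7300 = 0.46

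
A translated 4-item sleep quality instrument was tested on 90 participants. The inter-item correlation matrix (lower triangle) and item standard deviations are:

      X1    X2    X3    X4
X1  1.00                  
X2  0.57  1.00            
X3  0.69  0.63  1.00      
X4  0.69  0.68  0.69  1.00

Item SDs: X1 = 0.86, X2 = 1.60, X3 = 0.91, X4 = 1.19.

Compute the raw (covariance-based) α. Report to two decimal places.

α = 0.86

Σσ²ᵢ = 0.86² + 1.60² + 0.91² + 1.19² = 5.5438
Covariances σ_ij = r_ij · s_i · s_j:
  σ(X1,X2) = 0.57 × 0.86 × 1.60 = 0.7843
  σ(X1,X3) = 0.69 × 0.86 × 0.91 = 0.5400
  σ(X1,X4) = 0.69 × 0.86 × 1.19 = 0.7061
  σ(X2,X3) = 0.63 × 1.60 × 0.91 = 0.9173
  σ(X2,X4) = 0.68 × 1.60 × 1.19 = 1.2947
  σ(X3,X4) = 0.69 × 0.91 × 1.19 = 0.7472
σ²_T = Σσ²ᵢ + 2·Σσ_ij = 5.5438 + 2 × 4.9896 = 15.5230
α = (4/3)·(1 − 5.5438/15.5230) = 0.86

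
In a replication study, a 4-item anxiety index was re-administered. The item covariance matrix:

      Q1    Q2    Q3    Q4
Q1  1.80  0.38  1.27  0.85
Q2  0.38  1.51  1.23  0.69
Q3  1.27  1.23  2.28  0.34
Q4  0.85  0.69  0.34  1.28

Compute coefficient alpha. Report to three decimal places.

coefficient alpha = 0.774

sum of item variances = 1.80 + 1.51 + 2.28 + 1.28 = 6.87
Σ_{i<j} σ_ij = 4.76
σ²_T = 6.87 + 2 × 4.76 = 16.39
α = (k/(k−1))·(1 − sum of item variances/σ²_T) = (4/3)·(1 − 6.87/16.39) = 0.774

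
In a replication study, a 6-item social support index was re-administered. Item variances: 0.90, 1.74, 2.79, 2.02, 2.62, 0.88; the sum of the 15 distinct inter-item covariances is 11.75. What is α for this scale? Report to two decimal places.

α = 0.82

Σσᵢ² = 0.90 + 1.74 + 2.79 + 2.02 + 2.62 + 0.88 = 10.95
Sum of distinct covariances = 11.75
Var(T) = Σσᵢ² + 2·Σcov = 10.95 + 2 × 11.75 = 34.45
α = (6/5)·(1 − 10.95/34.45) = 0.82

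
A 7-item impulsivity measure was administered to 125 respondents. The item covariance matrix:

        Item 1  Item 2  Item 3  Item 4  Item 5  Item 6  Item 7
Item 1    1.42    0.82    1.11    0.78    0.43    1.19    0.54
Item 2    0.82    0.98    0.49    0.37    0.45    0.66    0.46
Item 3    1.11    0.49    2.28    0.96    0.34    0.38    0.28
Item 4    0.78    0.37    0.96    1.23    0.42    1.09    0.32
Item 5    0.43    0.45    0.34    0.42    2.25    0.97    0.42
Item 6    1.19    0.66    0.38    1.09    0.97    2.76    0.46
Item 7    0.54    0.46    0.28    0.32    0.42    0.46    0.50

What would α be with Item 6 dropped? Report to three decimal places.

Remaining items: Item 1, Item 2, Item 3, Item 4, Item 5, Item 7 (k = 6).
sum of item variances = 1.42 + 0.98 + 2.28 + 1.23 + 2.25 + 0.50 = 8.66
σ²_T = 8.66 + 2 × 8.19 = 25.04
α (item deleted) = (6/5)·(1 − 8.66/25.04) = 0.785

α = 0.785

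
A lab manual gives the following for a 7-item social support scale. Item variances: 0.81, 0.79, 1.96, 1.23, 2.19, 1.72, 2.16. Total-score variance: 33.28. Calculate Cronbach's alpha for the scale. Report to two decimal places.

Σσᵢ² = 0.81 + 0.79 + 1.96 + 1.23 + 2.19 + 1.72 + 2.16 = 10.86
α = (k/(k−1))·(1 − Σσᵢ²/Var(T)) = (7/6)·(1 − 10.86/33.28) = 0.79

Cronbach's alpha = 0.79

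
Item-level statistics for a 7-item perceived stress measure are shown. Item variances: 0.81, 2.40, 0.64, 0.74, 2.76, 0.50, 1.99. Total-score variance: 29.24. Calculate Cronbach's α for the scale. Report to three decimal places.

Σσᵢ² = 0.81 + 2.40 + 0.64 + 0.74 + 2.76 + 0.50 + 1.99 = 9.84
α = (k/(k−1))·(1 − Σσᵢ²/σ²_T) = (7/6)·(1 − 9.84/29.24) = 0.774

α = 0.774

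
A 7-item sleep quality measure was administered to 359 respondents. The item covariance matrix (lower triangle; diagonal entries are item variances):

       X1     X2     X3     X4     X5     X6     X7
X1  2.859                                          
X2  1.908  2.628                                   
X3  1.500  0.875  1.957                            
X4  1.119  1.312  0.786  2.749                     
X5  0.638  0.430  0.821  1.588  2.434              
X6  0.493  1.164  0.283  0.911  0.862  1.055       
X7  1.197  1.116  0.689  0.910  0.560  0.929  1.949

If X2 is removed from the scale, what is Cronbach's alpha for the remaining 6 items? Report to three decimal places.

Remaining items: X1, X3, X4, X5, X6, X7 (k = 6).
Σσ²ᵢ = 2.859 + 1.957 + 2.749 + 2.434 + 1.055 + 1.949 = 13.003
σ²_total = 13.003 + 2 × 13.286 = 39.575
α (item deleted) = (6/5)·(1 − 13.003/39.575) = 0.806

Cronbach's alpha = 0.806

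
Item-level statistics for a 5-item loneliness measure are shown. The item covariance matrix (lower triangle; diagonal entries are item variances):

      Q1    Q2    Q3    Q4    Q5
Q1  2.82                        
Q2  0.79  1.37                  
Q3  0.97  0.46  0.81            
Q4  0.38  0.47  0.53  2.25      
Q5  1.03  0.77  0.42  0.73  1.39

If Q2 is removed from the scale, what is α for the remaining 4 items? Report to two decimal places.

Remaining items: Q1, Q3, Q4, Q5 (k = 4).
ΣVar(i) = 2.82 + 0.81 + 2.25 + 1.39 = 7.27
σ²_T = 7.27 + 2 × 4.06 = 15.39
α (item deleted) = (4/3)·(1 − 7.27/15.39) = 0.70

α = 0.70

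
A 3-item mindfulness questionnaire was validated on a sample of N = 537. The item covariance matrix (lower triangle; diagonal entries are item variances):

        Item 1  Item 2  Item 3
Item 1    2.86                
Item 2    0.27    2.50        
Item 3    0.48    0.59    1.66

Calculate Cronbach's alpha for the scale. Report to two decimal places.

α = 0.41

ΣVar(i) = 2.86 + 2.50 + 1.66 = 7.02
Sum of the distinct covariances = 1.34
Var(T) = 7.02 + 2 × 1.34 = 9.70
α = (k/(k−1))·(1 − ΣVar(i)/Var(T)) = (3/2)·(1 − 7.02/9.70) = 0.41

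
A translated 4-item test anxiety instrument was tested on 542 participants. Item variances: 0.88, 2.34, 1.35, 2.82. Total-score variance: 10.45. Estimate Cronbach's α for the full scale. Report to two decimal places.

Σσ²ᵢ = 0.88 + 2.34 + 1.35 + 2.82 = 7.39
α = (k/(k−1))·(1 − Σσ²ᵢ/σ²_total) = (4/3)·(1 − 7.39/10.45) = 0.39

α = 0.39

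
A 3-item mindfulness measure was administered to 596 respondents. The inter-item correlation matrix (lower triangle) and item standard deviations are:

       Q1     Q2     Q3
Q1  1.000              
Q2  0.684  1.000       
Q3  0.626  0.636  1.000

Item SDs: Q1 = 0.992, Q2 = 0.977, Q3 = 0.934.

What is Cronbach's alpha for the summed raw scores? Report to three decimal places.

Cronbach's alpha = 0.847

Σσ²ᵢ = 0.992² + 0.977² + 0.934² = 2.8109
Covariances σ_ij = r_ij · s_i · s_j:
  σ(Q1,Q2) = 0.684 × 0.992 × 0.977 = 0.6629
  σ(Q1,Q3) = 0.626 × 0.992 × 0.934 = 0.5800
  σ(Q2,Q3) = 0.636 × 0.977 × 0.934 = 0.5804
σ²_T = Σσ²ᵢ + 2·Σσ_ij = 2.8109 + 2 × 1.8233 = 6.4575
α = (3/2)·(1 − 2.8109/6.4575) = 0.847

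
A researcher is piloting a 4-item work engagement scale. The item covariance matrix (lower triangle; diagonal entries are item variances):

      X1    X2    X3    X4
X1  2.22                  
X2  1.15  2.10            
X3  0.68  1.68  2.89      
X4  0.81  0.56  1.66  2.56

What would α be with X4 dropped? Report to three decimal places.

Remaining items: X1, X2, X3 (k = 3).
Σσᵢ² = 2.22 + 2.10 + 2.89 = 7.21
total variance = 7.21 + 2 × 3.51 = 14.23
α (item deleted) = (3/2)·(1 − 7.21/14.23) = 0.740

α = 0.740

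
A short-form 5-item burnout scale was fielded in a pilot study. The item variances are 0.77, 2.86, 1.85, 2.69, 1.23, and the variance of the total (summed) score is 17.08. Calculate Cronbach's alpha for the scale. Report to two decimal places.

ΣVar(i) = 0.77 + 2.86 + 1.85 + 2.69 + 1.23 = 9.40
α = (k/(k−1))·(1 − ΣVar(i)/σ²_T) = (5/4)·(1 − 9.40/17.08) = 0.56

Cronbach's alpha = 0.56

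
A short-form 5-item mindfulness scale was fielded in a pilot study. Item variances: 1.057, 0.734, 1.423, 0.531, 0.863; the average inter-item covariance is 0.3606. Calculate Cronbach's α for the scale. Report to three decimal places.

α = 0.763

ΣVar(i) = 1.057 + 0.734 + 1.423 + 0.531 + 0.863 = 4.608
Sum of the 10 distinct covariances = 10 × 0.3606 = 3.6060
total variance = ΣVar(i) + 2·Σcov = 4.608 + 2 × 3.6060 = 11.8200
α = (5/4)·(1 − 4.608/11.8200) = 0.763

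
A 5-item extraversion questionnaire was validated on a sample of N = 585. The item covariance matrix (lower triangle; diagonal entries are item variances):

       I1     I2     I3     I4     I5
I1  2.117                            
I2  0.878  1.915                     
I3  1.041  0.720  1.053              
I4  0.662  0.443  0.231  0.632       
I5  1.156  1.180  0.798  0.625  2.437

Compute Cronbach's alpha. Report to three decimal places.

α = 0.819

Σσ²ᵢ = 2.117 + 1.915 + 1.053 + 0.632 + 2.437 = 8.154
Σ_{i<j} σ_ij = 7.734
σ²_total = 8.154 + 2 × 7.734 = 23.622
α = (k/(k−1))·(1 − Σσ²ᵢ/σ²_total) = (5/4)·(1 − 8.154/23.622) = 0.819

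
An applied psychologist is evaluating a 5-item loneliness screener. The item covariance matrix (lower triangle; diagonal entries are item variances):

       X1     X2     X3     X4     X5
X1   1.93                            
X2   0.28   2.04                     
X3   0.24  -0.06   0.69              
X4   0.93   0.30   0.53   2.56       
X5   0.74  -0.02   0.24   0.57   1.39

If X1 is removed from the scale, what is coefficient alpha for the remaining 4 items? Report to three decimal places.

coefficient alpha = 0.424

Remaining items: X2, X3, X4, X5 (k = 4).
Σσ²ᵢ = 2.04 + 0.69 + 2.56 + 1.39 = 6.68
Var(T) = 6.68 + 2 × 1.56 = 9.80
α (item deleted) = (4/3)·(1 − 6.68/9.80) = 0.424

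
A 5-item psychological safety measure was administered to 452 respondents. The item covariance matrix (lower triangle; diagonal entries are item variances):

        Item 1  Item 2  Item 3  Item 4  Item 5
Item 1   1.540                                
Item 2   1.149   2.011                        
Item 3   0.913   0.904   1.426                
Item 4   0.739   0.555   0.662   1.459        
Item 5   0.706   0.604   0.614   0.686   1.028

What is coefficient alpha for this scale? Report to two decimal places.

coefficient alpha = 0.84

sum of item variances = 1.540 + 2.011 + 1.426 + 1.459 + 1.028 = 7.464
Σ_{i<j} σ_ij = 7.532
Var(T) = 7.464 + 2 × 7.532 = 22.528
α = (k/(k−1))·(1 − sum of item variances/Var(T)) = (5/4)·(1 − 7.464/22.528) = 0.84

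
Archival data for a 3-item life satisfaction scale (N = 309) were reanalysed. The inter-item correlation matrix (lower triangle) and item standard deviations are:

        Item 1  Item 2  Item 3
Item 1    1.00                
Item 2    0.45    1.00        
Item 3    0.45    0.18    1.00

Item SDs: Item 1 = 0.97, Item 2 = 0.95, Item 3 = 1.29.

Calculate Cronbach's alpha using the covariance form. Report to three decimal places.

α = 0.609

Σσ²ᵢ = 0.97² + 0.95² + 1.29² = 3.5075
Covariances σ_ij = r_ij · s_i · s_j:
  σ(Item 1,Item 2) = 0.45 × 0.97 × 0.95 = 0.4147
  σ(Item 1,Item 3) = 0.45 × 0.97 × 1.29 = 0.5631
  σ(Item 2,Item 3) = 0.18 × 0.95 × 1.29 = 0.2206
σ²_T = Σσ²ᵢ + 2·Σσ_ij = 3.5075 + 2 × 1.1984 = 5.9043
α = (3/2)·(1 − 3.5075/5.9043) = 0.609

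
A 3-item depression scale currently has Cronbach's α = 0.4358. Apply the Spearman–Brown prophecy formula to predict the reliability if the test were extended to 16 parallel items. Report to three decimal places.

Length factor m = 16/3 = 5.3333
α' = m·α / (1 + (m−1)·α)
   = 16/3 × 0.4358 / (1 + (16/3 − 1) × 0.4358)
   = 2.3243 / 2.8885 = 0.805

predicted reliability = 0.805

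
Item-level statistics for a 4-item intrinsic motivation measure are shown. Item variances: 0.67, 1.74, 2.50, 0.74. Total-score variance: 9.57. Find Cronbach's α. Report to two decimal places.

Σσ²ᵢ = 0.67 + 1.74 + 2.50 + 0.74 = 5.65
α = (k/(k−1))·(1 − Σσ²ᵢ/σ²_T) = (4/3)·(1 − 5.65/9.57) = 0.55

α = 0.55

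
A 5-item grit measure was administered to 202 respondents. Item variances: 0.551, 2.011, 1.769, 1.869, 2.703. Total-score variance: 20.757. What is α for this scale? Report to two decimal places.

Σσ²ᵢ = 0.551 + 2.011 + 1.769 + 1.869 + 2.703 = 8.903
α = (k/(k−1))·(1 − Σσ²ᵢ/σ²_T) = (5/4)·(1 − 8.903/20.757) = 0.71

α = 0.71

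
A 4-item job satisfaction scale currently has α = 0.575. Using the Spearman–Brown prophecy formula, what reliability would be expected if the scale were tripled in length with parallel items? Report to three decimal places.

Length factor m = 3
α' = m·α / (1 + (m−1)·α)
   = 3 × 0.575 / (1 + (3 − 1) × 0.575)
   = 1.7250 / 2.1500 = 0.802

predicted reliability = 0.802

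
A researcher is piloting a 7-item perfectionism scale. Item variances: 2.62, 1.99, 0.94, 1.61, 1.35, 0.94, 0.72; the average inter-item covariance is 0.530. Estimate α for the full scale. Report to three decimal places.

ΣVar(i) = 2.62 + 1.99 + 0.94 + 1.61 + 1.35 + 0.94 + 0.72 = 10.17
Sum of the 21 distinct covariances = 21 × 0.530 = 11.130
Var(T) = ΣVar(i) + 2·Σcov = 10.17 + 2 × 11.130 = 32.430
α = (7/6)·(1 − 10.17/32.430) = 0.801

α = 0.801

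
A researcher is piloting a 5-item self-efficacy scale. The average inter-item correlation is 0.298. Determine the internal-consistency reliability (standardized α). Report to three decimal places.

Standardized α = k·r̄ / (1 + (k−1)·r̄) = 5 × 0.298 / (1 + 4 × 0.298)
  = 1.4900 / 2.1920 = 0.680

α = 0.680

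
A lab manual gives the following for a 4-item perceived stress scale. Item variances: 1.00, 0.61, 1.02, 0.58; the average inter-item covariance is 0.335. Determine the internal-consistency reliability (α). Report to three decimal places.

α = 0.741

sum of item variances = 1.00 + 0.61 + 1.02 + 0.58 = 3.21
Sum of the 6 distinct covariances = 6 × 0.335 = 2.010
Var(T) = sum of item variances + 2·Σcov = 3.21 + 2 × 2.010 = 7.230
α = (4/3)·(1 − 3.21/7.230) = 0.741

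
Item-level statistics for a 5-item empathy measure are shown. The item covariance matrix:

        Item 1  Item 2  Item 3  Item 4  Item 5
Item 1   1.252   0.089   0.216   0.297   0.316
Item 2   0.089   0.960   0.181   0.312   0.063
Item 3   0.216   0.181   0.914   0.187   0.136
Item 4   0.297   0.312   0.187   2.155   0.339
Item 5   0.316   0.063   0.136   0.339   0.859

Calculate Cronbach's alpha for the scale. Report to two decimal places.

Σσ²ᵢ = 1.252 + 0.960 + 0.914 + 2.155 + 0.859 = 6.140
Σ_{i<j} σ_ij = 2.136
total variance = 6.140 + 2 × 2.136 = 10.412
α = (k/(k−1))·(1 − Σσ²ᵢ/total variance) = (5/4)·(1 − 6.140/10.412) = 0.51

α = 0.51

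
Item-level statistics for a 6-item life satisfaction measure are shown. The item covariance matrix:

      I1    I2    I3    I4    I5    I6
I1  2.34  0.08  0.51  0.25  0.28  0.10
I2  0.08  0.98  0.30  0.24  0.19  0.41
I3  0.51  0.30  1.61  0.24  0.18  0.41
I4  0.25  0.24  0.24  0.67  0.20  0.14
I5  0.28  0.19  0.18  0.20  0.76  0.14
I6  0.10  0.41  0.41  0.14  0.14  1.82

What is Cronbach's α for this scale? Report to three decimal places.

ΣVar(i) = 2.34 + 0.98 + 1.61 + 0.67 + 0.76 + 1.82 = 8.18
Σ_{i<j} σ_ij = 3.67
total variance = 8.18 + 2 × 3.67 = 15.52
α = (k/(k−1))·(1 − ΣVar(i)/total variance) = (6/5)·(1 − 8.18/15.52) = 0.568

α = 0.568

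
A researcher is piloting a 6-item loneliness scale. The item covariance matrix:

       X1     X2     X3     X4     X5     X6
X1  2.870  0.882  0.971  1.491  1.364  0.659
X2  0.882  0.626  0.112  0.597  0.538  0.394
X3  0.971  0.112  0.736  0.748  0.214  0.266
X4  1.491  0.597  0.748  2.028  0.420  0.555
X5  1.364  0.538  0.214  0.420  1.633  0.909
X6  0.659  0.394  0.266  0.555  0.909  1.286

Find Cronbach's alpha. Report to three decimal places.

Cronbach's alpha = 0.826

ΣVar(i) = 2.870 + 0.626 + 0.736 + 2.028 + 1.633 + 1.286 = 9.179
Σ_{i<j} σ_ij = 10.120
σ²_T = 9.179 + 2 × 10.120 = 29.419
α = (k/(k−1))·(1 − ΣVar(i)/σ²_T) = (6/5)·(1 − 9.179/29.419) = 0.826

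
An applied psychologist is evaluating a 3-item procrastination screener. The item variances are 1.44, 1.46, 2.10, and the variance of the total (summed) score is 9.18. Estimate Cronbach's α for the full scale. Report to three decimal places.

Cronbach's α = 0.683

Σσᵢ² = 1.44 + 1.46 + 2.10 = 5.00
α = (k/(k−1))·(1 − Σσᵢ²/total variance) = (3/2)·(1 − 5.00/9.18) = 0.683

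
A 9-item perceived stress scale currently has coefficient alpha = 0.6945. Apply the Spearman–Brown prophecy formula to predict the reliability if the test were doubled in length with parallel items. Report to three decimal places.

Length factor m = 2
α' = m·α / (1 + (m−1)·α)
   = 2 × 0.6945 / (1 + (2 − 1) × 0.6945)
   = 1.3890 / 1.6945 = 0.820

predicted reliability = 0.820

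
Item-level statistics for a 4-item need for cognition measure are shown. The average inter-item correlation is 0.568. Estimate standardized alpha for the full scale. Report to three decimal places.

standardized alpha = 0.840

Standardized α = k·r̄ / (1 + (k−1)·r̄) = 4 × 0.568 / (1 + 3 × 0.568)
  = 2.2720 / 2.7040 = 0.840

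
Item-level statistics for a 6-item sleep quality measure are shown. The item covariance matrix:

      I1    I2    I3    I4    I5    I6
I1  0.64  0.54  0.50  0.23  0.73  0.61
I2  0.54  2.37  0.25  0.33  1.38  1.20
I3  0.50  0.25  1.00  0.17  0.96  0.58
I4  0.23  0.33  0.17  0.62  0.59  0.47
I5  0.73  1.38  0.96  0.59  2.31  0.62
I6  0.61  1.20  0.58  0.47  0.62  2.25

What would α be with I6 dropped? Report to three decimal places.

α = 0.776

Remaining items: I1, I2, I3, I4, I5 (k = 5).
Σσ²ᵢ = 0.64 + 2.37 + 1.00 + 0.62 + 2.31 = 6.94
total variance = 6.94 + 2 × 5.68 = 18.30
α (item deleted) = (5/4)·(1 − 6.94/18.30) = 0.776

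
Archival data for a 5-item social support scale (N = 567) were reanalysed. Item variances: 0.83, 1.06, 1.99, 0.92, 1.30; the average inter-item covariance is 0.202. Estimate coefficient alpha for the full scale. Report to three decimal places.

sum of item variances = 0.83 + 1.06 + 1.99 + 0.92 + 1.30 = 6.10
Sum of the 10 distinct covariances = 10 × 0.202 = 2.020
σ²_T = sum of item variances + 2·Σcov = 6.10 + 2 × 2.020 = 10.140
α = (5/4)·(1 − 6.10/10.140) = 0.498

coefficient alpha = 0.498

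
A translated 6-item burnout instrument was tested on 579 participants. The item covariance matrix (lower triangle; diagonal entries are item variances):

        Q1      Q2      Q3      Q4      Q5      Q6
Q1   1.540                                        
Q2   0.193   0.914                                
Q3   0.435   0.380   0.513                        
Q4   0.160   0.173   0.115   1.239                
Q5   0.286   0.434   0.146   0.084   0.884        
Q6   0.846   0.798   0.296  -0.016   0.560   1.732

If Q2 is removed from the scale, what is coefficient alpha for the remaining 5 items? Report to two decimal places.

Remaining items: Q1, Q3, Q4, Q5, Q6 (k = 5).
ΣVar(i) = 1.540 + 0.513 + 1.239 + 0.884 + 1.732 = 5.908
σ²_total = 5.908 + 2 × 2.912 = 11.732
α (item deleted) = (5/4)·(1 − 5.908/11.732) = 0.62

coefficient alpha = 0.62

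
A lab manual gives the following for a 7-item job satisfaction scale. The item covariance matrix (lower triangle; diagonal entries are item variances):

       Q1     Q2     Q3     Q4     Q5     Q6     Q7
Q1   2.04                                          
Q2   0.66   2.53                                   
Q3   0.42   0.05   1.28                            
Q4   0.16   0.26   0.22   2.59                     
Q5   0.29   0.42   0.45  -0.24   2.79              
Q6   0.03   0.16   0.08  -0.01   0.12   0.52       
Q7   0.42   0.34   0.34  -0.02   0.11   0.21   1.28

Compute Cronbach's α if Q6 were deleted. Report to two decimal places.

Remaining items: Q1, Q2, Q3, Q4, Q5, Q7 (k = 6).
sum of item variances = 2.04 + 2.53 + 1.28 + 2.59 + 2.79 + 1.28 = 12.51
Var(T) = 12.51 + 2 × 3.88 = 20.27
α (item deleted) = (6/5)·(1 − 12.51/20.27) = 0.46

Cronbach's α = 0.46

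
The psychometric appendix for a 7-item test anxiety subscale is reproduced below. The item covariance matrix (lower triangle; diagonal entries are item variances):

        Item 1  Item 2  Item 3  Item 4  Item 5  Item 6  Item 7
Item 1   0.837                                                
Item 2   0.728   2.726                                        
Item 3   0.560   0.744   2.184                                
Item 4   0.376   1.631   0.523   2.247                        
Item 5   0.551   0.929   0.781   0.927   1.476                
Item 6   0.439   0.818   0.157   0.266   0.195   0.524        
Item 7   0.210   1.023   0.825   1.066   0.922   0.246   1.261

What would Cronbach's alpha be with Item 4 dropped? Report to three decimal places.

α = 0.804

Remaining items: Item 1, Item 2, Item 3, Item 5, Item 6, Item 7 (k = 6).
ΣVar(i) = 0.837 + 2.726 + 2.184 + 1.476 + 0.524 + 1.261 = 9.008
Var(T) = 9.008 + 2 × 9.128 = 27.264
α (item deleted) = (6/5)·(1 − 9.008/27.264) = 0.804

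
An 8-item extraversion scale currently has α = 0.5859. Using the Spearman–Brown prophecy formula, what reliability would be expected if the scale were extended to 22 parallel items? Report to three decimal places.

Length factor m = 22/8 = 2.7500
α' = m·α / (1 + (m−1)·α)
   = 22/8 × 0.5859 / (1 + (22/8 − 1) × 0.5859)
   = 1.6112 / 2.0253 = 0.796

predicted reliability = 0.796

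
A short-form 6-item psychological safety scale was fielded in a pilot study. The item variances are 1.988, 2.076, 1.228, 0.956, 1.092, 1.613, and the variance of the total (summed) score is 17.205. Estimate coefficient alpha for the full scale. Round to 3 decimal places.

α = 0.576

Σσᵢ² = 1.988 + 2.076 + 1.228 + 0.956 + 1.092 + 1.613 = 8.953
α = (k/(k−1))·(1 − Σσᵢ²/σ²_total) = (6/5)·(1 − 8.953/17.205) = 0.576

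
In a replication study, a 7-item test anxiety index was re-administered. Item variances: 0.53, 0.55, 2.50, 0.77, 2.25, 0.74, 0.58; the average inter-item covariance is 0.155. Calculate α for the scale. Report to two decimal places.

α = 0.53

Σσ²ᵢ = 0.53 + 0.55 + 2.50 + 0.77 + 2.25 + 0.74 + 0.58 = 7.92
Sum of the 21 distinct covariances = 21 × 0.155 = 3.255
σ²_T = Σσ²ᵢ + 2·Σcov = 7.92 + 2 × 3.255 = 14.430
α = (7/6)·(1 − 7.92/14.430) = 0.53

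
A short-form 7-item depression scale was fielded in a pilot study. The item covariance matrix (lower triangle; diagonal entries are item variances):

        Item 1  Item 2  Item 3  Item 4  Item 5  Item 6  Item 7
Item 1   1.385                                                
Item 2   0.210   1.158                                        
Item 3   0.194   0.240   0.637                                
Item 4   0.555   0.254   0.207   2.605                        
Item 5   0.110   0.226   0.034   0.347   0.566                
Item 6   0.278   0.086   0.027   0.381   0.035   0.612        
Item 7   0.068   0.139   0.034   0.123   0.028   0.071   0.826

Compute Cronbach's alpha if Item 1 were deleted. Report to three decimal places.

Cronbach's alpha = 0.493

Remaining items: Item 2, Item 3, Item 4, Item 5, Item 6, Item 7 (k = 6).
sum of item variances = 1.158 + 0.637 + 2.605 + 0.566 + 0.612 + 0.826 = 6.404
σ²_total = 6.404 + 2 × 2.232 = 10.868
α (item deleted) = (6/5)·(1 − 6.404/10.868) = 0.493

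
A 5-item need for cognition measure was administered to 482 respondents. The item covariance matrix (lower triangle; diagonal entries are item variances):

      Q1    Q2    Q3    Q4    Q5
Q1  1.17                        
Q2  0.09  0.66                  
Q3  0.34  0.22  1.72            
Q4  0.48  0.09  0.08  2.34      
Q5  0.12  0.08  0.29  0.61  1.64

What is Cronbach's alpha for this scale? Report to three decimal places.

Σσ²ᵢ = 1.17 + 0.66 + 1.72 + 2.34 + 1.64 = 7.53
Sum of the distinct covariances = 2.40
σ²_total = 7.53 + 2 × 2.40 = 12.33
α = (k/(k−1))·(1 − Σσ²ᵢ/σ²_total) = (5/4)·(1 − 7.53/12.33) = 0.487

Cronbach's alpha = 0.487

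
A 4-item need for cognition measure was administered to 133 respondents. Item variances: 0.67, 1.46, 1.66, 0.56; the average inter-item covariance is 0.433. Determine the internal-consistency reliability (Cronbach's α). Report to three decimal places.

sum of item variances = 0.67 + 1.46 + 1.66 + 0.56 = 4.35
Sum of the 6 distinct covariances = 6 × 0.433 = 2.598
σ²_total = sum of item variances + 2·Σcov = 4.35 + 2 × 2.598 = 9.546
α = (4/3)·(1 − 4.35/9.546) = 0.726

α = 0.726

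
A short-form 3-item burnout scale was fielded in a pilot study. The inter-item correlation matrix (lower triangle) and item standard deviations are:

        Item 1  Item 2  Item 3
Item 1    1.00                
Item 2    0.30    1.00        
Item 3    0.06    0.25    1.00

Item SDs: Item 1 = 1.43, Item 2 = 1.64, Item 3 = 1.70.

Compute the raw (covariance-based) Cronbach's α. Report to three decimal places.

Σσ²ᵢ = 1.43² + 1.64² + 1.70² = 7.6245
Covariances σ_ij = r_ij · s_i · s_j:
  σ(Item 1,Item 2) = 0.30 × 1.43 × 1.64 = 0.7036
  σ(Item 1,Item 3) = 0.06 × 1.43 × 1.70 = 0.1459
  σ(Item 2,Item 3) = 0.25 × 1.64 × 1.70 = 0.6970
σ²_T = Σσ²ᵢ + 2·Σσ_ij = 7.6245 + 2 × 1.5465 = 10.7175
α = (3/2)·(1 − 7.6245/10.7175) = 0.433

Cronbach's α = 0.433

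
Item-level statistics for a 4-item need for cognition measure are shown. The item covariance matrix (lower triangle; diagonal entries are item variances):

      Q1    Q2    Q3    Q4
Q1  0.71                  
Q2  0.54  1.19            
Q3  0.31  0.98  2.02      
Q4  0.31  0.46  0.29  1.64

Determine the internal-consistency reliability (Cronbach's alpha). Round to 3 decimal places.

Cronbach's alpha = 0.680

ΣVar(i) = 0.71 + 1.19 + 2.02 + 1.64 = 5.56
Sum of the distinct covariances = 2.89
σ²_total = 5.56 + 2 × 2.89 = 11.34
α = (k/(k−1))·(1 − ΣVar(i)/σ²_total) = (4/3)·(1 − 5.56/11.34) = 0.680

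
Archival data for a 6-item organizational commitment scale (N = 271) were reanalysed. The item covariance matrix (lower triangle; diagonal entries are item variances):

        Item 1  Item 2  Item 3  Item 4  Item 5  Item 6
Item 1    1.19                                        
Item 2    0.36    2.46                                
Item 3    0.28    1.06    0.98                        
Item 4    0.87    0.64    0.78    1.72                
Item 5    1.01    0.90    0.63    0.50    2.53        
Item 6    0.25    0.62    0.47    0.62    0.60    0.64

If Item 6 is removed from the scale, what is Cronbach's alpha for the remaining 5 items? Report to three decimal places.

Remaining items: Item 1, Item 2, Item 3, Item 4, Item 5 (k = 5).
Σσᵢ² = 1.19 + 2.46 + 0.98 + 1.72 + 2.53 = 8.88
σ²_total = 8.88 + 2 × 7.03 = 22.94
α (item deleted) = (5/4)·(1 − 8.88/22.94) = 0.766

α = 0.766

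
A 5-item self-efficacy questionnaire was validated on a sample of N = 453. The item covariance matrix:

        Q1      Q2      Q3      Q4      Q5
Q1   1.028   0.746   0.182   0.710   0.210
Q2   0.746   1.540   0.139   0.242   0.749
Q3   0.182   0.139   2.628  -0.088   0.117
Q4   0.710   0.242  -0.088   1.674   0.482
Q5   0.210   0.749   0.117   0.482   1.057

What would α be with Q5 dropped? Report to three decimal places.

α = 0.480

Remaining items: Q1, Q2, Q3, Q4 (k = 4).
ΣVar(i) = 1.028 + 1.540 + 2.628 + 1.674 = 6.870
σ²_total = 6.870 + 2 × 1.931 = 10.732
α (item deleted) = (4/3)·(1 − 6.870/10.732) = 0.480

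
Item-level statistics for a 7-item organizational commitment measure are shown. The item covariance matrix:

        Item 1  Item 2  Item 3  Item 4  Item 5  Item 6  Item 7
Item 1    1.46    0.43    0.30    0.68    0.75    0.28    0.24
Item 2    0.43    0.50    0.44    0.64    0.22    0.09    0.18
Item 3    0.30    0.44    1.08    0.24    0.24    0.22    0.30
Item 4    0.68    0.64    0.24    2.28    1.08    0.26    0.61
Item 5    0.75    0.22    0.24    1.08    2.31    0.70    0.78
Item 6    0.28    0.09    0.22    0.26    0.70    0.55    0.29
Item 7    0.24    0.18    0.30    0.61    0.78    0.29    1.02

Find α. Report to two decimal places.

α = 0.77

Σσᵢ² = 1.46 + 0.50 + 1.08 + 2.28 + 2.31 + 0.55 + 1.02 = 9.20
Σ_{i<j} σ_ij = 8.97
total variance = 9.20 + 2 × 8.97 = 27.14
α = (k/(k−1))·(1 − Σσᵢ²/total variance) = (7/6)·(1 − 9.20/27.14) = 0.77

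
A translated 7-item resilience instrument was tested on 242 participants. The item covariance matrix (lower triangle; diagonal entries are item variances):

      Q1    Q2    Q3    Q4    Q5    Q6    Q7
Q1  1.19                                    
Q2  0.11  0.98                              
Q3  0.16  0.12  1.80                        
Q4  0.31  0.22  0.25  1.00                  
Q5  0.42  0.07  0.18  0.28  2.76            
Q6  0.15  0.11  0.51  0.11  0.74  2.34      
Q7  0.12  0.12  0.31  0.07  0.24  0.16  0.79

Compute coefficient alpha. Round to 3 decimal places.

coefficient alpha = 0.545

Σσᵢ² = 1.19 + 0.98 + 1.80 + 1.00 + 2.76 + 2.34 + 0.79 = 10.86
Σ_{i<j} σ_ij = 4.76
total variance = 10.86 + 2 × 4.76 = 20.38
α = (k/(k−1))·(1 − Σσᵢ²/total variance) = (7/6)·(1 − 10.86/20.38) = 0.545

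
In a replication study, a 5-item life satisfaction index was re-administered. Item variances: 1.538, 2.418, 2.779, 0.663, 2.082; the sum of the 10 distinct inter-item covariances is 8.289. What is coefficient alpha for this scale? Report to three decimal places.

sum of item variances = 1.538 + 2.418 + 2.779 + 0.663 + 2.082 = 9.480
Sum of distinct covariances = 8.289
σ²_total = sum of item variances + 2·Σcov = 9.480 + 2 × 8.289 = 26.058
α = (5/4)·(1 − 9.480/26.058) = 0.795

α = 0.795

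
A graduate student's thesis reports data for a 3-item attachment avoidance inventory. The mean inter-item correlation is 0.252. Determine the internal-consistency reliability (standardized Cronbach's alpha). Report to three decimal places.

Standardized α = k·r̄ / (1 + (k−1)·r̄) = 3 × 0.252 / (1 + 2 × 0.252)
  = 0.7560 / 1.5040 = 0.503

α = 0.503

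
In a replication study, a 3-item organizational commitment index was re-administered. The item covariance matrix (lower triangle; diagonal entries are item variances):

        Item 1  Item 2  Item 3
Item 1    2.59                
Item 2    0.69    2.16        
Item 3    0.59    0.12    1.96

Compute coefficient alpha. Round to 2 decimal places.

Σσ²ᵢ = 2.59 + 2.16 + 1.96 = 6.71
Sum of off-diagonal covariances = 1.40
Var(T) = 6.71 + 2 × 1.40 = 9.51
α = (k/(k−1))·(1 − Σσ²ᵢ/Var(T)) = (3/2)·(1 − 6.71/9.51) = 0.44

coefficient alpha = 0.44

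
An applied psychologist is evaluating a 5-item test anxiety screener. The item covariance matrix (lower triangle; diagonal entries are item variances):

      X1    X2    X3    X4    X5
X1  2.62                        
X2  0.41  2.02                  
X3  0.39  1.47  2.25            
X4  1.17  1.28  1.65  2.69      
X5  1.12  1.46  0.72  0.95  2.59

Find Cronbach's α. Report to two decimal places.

Cronbach's α = 0.79

sum of item variances = 2.62 + 2.02 + 2.25 + 2.69 + 2.59 = 12.17
Sum of the distinct covariances = 10.62
σ²_T = 12.17 + 2 × 10.62 = 33.41
α = (k/(k−1))·(1 − sum of item variances/σ²_T) = (5/4)·(1 − 12.17/33.41) = 0.79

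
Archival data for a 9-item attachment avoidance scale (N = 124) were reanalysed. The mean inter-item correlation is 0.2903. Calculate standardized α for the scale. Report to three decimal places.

Standardized α = k·r̄ / (1 + (k−1)·r̄) = 9 × 0.2903 / (1 + 8 × 0.2903)
  = 2.6127 / 3.3224 = 0.786

standardized α = 0.786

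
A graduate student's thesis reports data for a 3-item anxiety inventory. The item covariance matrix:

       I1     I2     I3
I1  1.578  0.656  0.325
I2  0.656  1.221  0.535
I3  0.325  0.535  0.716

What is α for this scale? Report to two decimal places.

ΣVar(i) = 1.578 + 1.221 + 0.716 = 3.515
Sum of off-diagonal covariances = 1.516
total variance = 3.515 + 2 × 1.516 = 6.547
α = (k/(k−1))·(1 − ΣVar(i)/total variance) = (3/2)·(1 − 3.515/6.547) = 0.69

α = 0.69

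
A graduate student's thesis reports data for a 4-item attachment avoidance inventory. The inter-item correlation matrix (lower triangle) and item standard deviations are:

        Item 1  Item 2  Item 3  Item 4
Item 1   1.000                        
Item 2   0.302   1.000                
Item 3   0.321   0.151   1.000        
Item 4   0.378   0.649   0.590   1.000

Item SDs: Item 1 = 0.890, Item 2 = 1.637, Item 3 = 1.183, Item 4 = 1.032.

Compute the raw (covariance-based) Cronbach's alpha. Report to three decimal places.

Cronbach's alpha = 0.695

Σσ²ᵢ = 0.890² + 1.637² + 1.183² + 1.032² = 5.9364
Covariances σ_ij = r_ij · s_i · s_j:
  σ(Item 1,Item 2) = 0.302 × 0.890 × 1.637 = 0.4400
  σ(Item 1,Item 3) = 0.321 × 0.890 × 1.183 = 0.3380
  σ(Item 1,Item 4) = 0.378 × 0.890 × 1.032 = 0.3472
  σ(Item 2,Item 3) = 0.151 × 1.637 × 1.183 = 0.2924
  σ(Item 2,Item 4) = 0.649 × 1.637 × 1.032 = 1.0964
  σ(Item 3,Item 4) = 0.590 × 1.183 × 1.032 = 0.7203
σ²_T = Σσ²ᵢ + 2·Σσ_ij = 5.9364 + 2 × 3.2343 = 12.4050
α = (4/3)·(1 − 5.9364/12.4050) = 0.695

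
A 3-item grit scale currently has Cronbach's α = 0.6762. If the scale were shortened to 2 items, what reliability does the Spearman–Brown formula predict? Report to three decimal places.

Length factor m = 2/3 = 0.6667
α' = m·α / (1 − (1−m)·α)
   = 2/3 × 0.6762 / (1 − (1 − 2/3) × 0.6762)
   = 0.4508 / 0.7746 = 0.582

predicted reliability = 0.582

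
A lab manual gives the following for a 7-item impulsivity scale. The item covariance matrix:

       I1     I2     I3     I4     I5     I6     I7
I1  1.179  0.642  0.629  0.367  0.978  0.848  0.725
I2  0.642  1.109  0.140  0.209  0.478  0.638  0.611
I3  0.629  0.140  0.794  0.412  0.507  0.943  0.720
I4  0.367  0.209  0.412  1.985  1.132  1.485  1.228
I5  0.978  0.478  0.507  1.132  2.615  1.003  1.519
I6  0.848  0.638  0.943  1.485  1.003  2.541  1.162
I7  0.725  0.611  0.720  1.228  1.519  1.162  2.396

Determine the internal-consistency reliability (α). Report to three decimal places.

α = 0.842

ΣVar(i) = 1.179 + 1.109 + 0.794 + 1.985 + 2.615 + 2.541 + 2.396 = 12.619
Sum of off-diagonal covariances = 16.376
σ²_T = 12.619 + 2 × 16.376 = 45.371
α = (k/(k−1))·(1 − ΣVar(i)/σ²_T) = (7/6)·(1 − 12.619/45.371) = 0.842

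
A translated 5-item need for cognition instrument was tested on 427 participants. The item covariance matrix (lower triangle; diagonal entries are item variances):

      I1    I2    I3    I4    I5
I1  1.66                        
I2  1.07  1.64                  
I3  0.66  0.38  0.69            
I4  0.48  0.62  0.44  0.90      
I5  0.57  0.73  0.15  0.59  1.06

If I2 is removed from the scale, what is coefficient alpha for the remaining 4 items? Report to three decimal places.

Remaining items: I1, I3, I4, I5 (k = 4).
Σσᵢ² = 1.66 + 0.69 + 0.90 + 1.06 = 4.31
total variance = 4.31 + 2 × 2.89 = 10.09
α (item deleted) = (4/3)·(1 − 4.31/10.09) = 0.764

α = 0.764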